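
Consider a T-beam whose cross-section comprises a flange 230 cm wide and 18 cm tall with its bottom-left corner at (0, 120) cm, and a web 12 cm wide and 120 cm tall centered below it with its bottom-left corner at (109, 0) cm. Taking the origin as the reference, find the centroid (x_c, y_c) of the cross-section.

x_c = 115.00 cm, y_c = 111.19 cm

web: A = 12 × 120 = 1440.00, centroid at (115.00, 60.00).
flange: A = 230 × 18 = 4140.00, centroid at (115.00, 129.00).
ΣA = 5580.00 cm²
ΣAx_c = (1440.00)(115.00) + (4140.00)(115.00) = 641700.00 cm³
ΣAy_c = (1440.00)(60.00) + (4140.00)(129.00) = 620460.00 cm³
x_c = 641700.00 / 5580.00 = 115.00 cm
y_c = 620460.00 / 5580.00 = 111.19 cm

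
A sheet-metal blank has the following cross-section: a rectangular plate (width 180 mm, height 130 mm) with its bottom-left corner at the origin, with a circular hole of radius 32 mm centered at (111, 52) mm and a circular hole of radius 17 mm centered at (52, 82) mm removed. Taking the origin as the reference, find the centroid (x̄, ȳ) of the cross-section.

x̄ = 88.29 mm, ȳ = 66.37 mm

Part | A | x̄ᵢ | ȳᵢ | A·x̄ᵢ | A·ȳᵢ
plate | 23400.00 | 90.00 | 65.00 | 2106000.00 | 1521000.00
hole 1 | -3216.99 | 111.00 | 52.00 | -357085.99 | -167283.53
hole 2 | -907.92 | 52.00 | 82.00 | -47211.85 | -74449.46
Σ | 19275.09 |  |  | 1701702.16 | 1279267.01
x̄ = 1701702.16 / 19275.09 = 88.29 mm
ȳ = 1279267.01 / 19275.09 = 66.37 mm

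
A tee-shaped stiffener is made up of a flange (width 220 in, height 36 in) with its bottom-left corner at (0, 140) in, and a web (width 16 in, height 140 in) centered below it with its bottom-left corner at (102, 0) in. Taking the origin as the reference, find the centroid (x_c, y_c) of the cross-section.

x_c = 110.00 in, y_c = 138.60 in

Part | A | x̄ᵢ | ȳᵢ | A·x̄ᵢ | A·ȳᵢ
web | 2240.00 | 110.00 | 70.00 | 246400.00 | 156800.00
flange | 7920.00 | 110.00 | 158.00 | 871200.00 | 1251360.00
Σ | 10160.00 |  |  | 1117600.00 | 1408160.00
x_c = 1117600.00 / 10160.00 = 110.00 in
y_c = 1408160.00 / 10160.00 = 138.60 in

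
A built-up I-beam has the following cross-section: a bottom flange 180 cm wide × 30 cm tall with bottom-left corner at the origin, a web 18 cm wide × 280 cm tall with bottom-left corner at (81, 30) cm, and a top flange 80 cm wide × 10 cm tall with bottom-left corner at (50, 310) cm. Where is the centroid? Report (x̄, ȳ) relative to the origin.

bottom flange: A = 180 × 30 = 5400.00, centroid at (90.00, 15.00).
web: A = 18 × 280 = 5040.00, centroid at (90.00, 170.00).
top flange: A = 80 × 10 = 800.00, centroid at (90.00, 315.00).
ΣA = 11240.00 cm²
ΣAx̄ = (5400.00)(90.00) + (5040.00)(90.00) + (800.00)(90.00) = 1011600.00 cm³
ΣAȳ = (5400.00)(15.00) + (5040.00)(170.00) + (800.00)(315.00) = 1189800.00 cm³
x̄ = 1011600.00 / 11240.00 = 90.00 cm
ȳ = 1189800.00 / 11240.00 = 105.85 cm

x̄ = 90.00 cm, ȳ = 105.85 cm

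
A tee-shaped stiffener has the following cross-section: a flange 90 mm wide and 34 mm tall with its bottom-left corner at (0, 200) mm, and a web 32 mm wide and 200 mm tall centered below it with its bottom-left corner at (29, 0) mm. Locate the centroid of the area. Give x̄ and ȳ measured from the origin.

web: A = 32 × 200 = 6400.00, centroid at (45.00, 100.00).
flange: A = 90 × 34 = 3060.00, centroid at (45.00, 217.00).
ΣA = 9460.00 mm², ΣAx̄ = 425700.00 mm³, ΣAȳ = 1304020.00 mm³.
x̄ = 425700.00/9460.00 = 45.00 mm; ȳ = 1304020.00/9460.00 = 137.85 mm.

x̄ = 45.00 mm, ȳ = 137.85 mm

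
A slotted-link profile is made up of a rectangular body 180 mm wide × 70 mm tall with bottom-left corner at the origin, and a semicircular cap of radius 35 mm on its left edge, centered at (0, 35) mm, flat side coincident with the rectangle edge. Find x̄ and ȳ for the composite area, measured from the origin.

x̄ = 76.11 mm, ȳ = 35.00 mm

Part | A | x̄ᵢ | ȳᵢ | A·x̄ᵢ | A·ȳᵢ
rectangular body | 12600.00 | 90.00 | 35.00 | 1134000.00 | 441000.00
semicircular end | 1924.23 | -14.85 | 35.00 | -28583.33 | 67347.89
Σ | 14524.23 |  |  | 1105416.67 | 508347.89
x̄ = 1105416.67 / 14524.23 = 76.11 mm
ȳ = 508347.89 / 14524.23 = 35.00 mm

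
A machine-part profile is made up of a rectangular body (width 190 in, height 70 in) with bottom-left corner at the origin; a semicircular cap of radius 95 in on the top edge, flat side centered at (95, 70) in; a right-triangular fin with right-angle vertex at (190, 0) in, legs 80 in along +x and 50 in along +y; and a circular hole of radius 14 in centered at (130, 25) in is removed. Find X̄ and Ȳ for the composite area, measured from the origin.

rectangular body: A = 190 × 70 = 13300.00, centroid at (95.00, 35.00).
semicircular top: A = ½π·95² = 14176.44, centroid at (95.00, 110.32).
triangular fin: A = ½·80·50 = 2000.00, centroid at (216.67, 16.67).
hole: A = −π·14² = -615.75, centroid at (130.00, 25.00).
ΣA = 28860.68 in²
ΣAX̄ = (13300.00)(95.00) + (14176.44)(95.00) + (2000.00)(216.67) + (-615.75)(130.00) = 2963547.05 in³
ΣAȲ = (13300.00)(35.00) + (14176.44)(110.32) + (2000.00)(16.67) + (-615.75)(25.00) = 2047373.44 in³
X̄ = 2963547.05 / 28860.68 = 102.68 in
Ȳ = 2047373.44 / 28860.68 = 70.94 in

X̄ = 102.68 in, Ȳ = 70.94 in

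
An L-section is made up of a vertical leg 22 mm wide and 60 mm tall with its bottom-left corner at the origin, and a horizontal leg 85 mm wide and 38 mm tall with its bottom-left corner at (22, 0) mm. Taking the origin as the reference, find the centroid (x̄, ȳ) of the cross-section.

vertical leg: A = 22 × 60 = 1320.00, centroid at (11.00, 30.00).
horizontal leg: A = 85 × 38 = 3230.00, centroid at (64.50, 19.00).
ΣA = 4550.00 mm²
ΣAx̄ = (1320.00)(11.00) + (3230.00)(64.50) = 222855.00 mm³
ΣAȳ = (1320.00)(30.00) + (3230.00)(19.00) = 100970.00 mm³
x̄ = 222855.00 / 4550.00 = 48.98 mm
ȳ = 100970.00 / 4550.00 = 22.19 mm

x̄ = 48.98 mm, ȳ = 22.19 mm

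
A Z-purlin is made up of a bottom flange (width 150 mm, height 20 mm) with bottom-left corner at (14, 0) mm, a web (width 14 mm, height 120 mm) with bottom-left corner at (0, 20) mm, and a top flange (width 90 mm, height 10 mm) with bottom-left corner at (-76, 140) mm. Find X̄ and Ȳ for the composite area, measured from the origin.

bottom flange: A = 150 × 20 = 3000.00, centroid at (89.00, 10.00).
web: A = 14 × 120 = 1680.00, centroid at (7.00, 80.00).
top flange: A = 90 × 10 = 900.00, centroid at (-31.00, 145.00).
ΣA = 5580.00 mm²
ΣAX̄ = (3000.00)(89.00) + (1680.00)(7.00) + (900.00)(-31.00) = 250860.00 mm³
ΣAȲ = (3000.00)(10.00) + (1680.00)(80.00) + (900.00)(145.00) = 294900.00 mm³
X̄ = 250860.00 / 5580.00 = 44.96 mm
Ȳ = 294900.00 / 5580.00 = 52.85 mm

X̄ = 44.96 mm, Ȳ = 52.85 mm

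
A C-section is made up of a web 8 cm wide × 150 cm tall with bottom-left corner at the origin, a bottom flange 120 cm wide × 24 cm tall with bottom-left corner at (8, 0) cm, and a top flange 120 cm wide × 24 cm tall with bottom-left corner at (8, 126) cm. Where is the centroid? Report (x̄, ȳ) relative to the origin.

web: A = 8 × 150 = 1200.00, centroid at (4.00, 75.00).
bottom flange: A = 120 × 24 = 2880.00, centroid at (68.00, 12.00).
top flange: A = 120 × 24 = 2880.00, centroid at (68.00, 138.00).
ΣA = 6960.00 cm²
ΣAx̄ = (1200.00)(4.00) + (2880.00)(68.00) + (2880.00)(68.00) = 396480.00 cm³
ΣAȳ = (1200.00)(75.00) + (2880.00)(12.00) + (2880.00)(138.00) = 522000.00 cm³
x̄ = 396480.00 / 6960.00 = 56.97 cm
ȳ = 522000.00 / 6960.00 = 75.00 cm

x̄ = 56.97 cm, ȳ = 75.00 cm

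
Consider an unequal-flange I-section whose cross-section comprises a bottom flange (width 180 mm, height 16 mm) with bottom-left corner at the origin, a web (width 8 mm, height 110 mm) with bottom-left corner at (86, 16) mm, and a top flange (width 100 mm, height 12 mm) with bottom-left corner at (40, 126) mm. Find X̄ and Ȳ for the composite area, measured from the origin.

X̄ = 90.00 mm, Ȳ = 49.18 mm

Part | A | x̄ᵢ | ȳᵢ | A·x̄ᵢ | A·ȳᵢ
bottom flange | 2880.00 | 90.00 | 8.00 | 259200.00 | 23040.00
web | 880.00 | 90.00 | 71.00 | 79200.00 | 62480.00
top flange | 1200.00 | 90.00 | 132.00 | 108000.00 | 158400.00
Σ | 4960.00 |  |  | 446400.00 | 243920.00
X̄ = 446400.00 / 4960.00 = 90.00 mm
Ȳ = 243920.00 / 4960.00 = 49.18 mm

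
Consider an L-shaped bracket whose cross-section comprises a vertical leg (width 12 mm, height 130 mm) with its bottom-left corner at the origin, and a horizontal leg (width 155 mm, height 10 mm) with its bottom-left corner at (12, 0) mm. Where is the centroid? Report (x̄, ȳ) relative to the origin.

vertical leg: A = 12 × 130 = 1560.00, centroid at (6.00, 65.00).
horizontal leg: A = 155 × 10 = 1550.00, centroid at (89.50, 5.00).
ΣA = 3110.00 mm², ΣAx̄ = 148085.00 mm³, ΣAȳ = 109150.00 mm³.
x̄ = 148085.00/3110.00 = 47.62 mm; ȳ = 109150.00/3110.00 = 35.10 mm.

x̄ = 47.62 mm, ȳ = 35.10 mm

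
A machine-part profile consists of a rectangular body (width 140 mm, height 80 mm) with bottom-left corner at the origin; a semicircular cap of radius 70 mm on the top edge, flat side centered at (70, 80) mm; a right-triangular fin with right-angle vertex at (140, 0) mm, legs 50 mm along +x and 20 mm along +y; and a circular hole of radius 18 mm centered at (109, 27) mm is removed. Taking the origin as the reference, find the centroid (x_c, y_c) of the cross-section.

rectangular body: A = 140 × 80 = 11200.00, centroid at (70.00, 40.00).
semicircular top: A = ½π·70² = 7696.90, centroid at (70.00, 109.71).
triangular fin: A = ½·50·20 = 500.00, centroid at (156.67, 6.67).
hole: A = −π·18² = -1017.88, centroid at (109.00, 27.00).
ΣA = 18379.03 mm²
ΣAx_c = (11200.00)(70.00) + (7696.90)(70.00) + (500.00)(156.67) + (-1017.88)(109.00) = 1290167.99 mm³
ΣAy_c = (11200.00)(40.00) + (7696.90)(109.71) + (500.00)(6.67) + (-1017.88)(27.00) = 1268269.51 mm³
x_c = 1290167.99 / 18379.03 = 70.20 mm
y_c = 1268269.51 / 18379.03 = 69.01 mm

x_c = 70.20 mm, y_c = 69.01 mm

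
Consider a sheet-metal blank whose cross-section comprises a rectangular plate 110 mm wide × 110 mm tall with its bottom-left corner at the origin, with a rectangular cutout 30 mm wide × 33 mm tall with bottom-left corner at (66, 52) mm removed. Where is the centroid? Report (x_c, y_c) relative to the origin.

x_c = 52.68 mm, y_c = 53.80 mm

plate: A = 110 × 110 = 12100.00, centroid at (55.00, 55.00).
hole: A = −(30 × 33) = -990.00, centroid at (81.00, 68.50).
ΣA = 11110.00 mm², ΣAx_c = 585310.00 mm³, ΣAy_c = 597685.00 mm³.
x_c = 585310.00/11110.00 = 52.68 mm; y_c = 597685.00/11110.00 = 53.80 mm.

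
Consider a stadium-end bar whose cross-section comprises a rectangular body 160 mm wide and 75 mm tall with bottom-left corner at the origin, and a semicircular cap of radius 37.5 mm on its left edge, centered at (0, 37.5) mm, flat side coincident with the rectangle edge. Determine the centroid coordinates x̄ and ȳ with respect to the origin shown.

rectangular body: A = 160 × 75 = 12000.00, centroid at (80.00, 37.50).
semicircular end: A = ½π·37.5² = 2208.93, centroid at (-15.92, 37.50).
ΣA = 14208.93 mm²
ΣAx̄ = (12000.00)(80.00) + (2208.93)(-15.92) = 924843.75 mm³
ΣAȳ = (12000.00)(37.50) + (2208.93)(37.50) = 532834.96 mm³
x̄ = 924843.75 / 14208.93 = 65.09 mm
ȳ = 532834.96 / 14208.93 = 37.50 mm

x̄ = 65.09 mm, ȳ = 37.50 mm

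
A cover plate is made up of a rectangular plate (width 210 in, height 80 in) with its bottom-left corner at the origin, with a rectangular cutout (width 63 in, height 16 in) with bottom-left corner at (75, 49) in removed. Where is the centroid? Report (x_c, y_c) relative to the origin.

x_c = 104.90 in, y_c = 38.91 in

plate: A = 210 × 80 = 16800.00, centroid at (105.00, 40.00).
hole: A = −(63 × 16) = -1008.00, centroid at (106.50, 57.00).
ΣA = 15792.00 in², ΣAx_c = 1656648.00 in³, ΣAy_c = 614544.00 in³.
x_c = 1656648.00/15792.00 = 104.90 in; y_c = 614544.00/15792.00 = 38.91 in.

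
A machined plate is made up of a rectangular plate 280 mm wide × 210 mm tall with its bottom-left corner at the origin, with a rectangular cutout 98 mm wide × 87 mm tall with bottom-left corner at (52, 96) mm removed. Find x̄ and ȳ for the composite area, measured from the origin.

x̄ = 146.61 mm, ȳ = 99.15 mm

Part | A | x̄ᵢ | ȳᵢ | A·x̄ᵢ | A·ȳᵢ
plate | 58800.00 | 140.00 | 105.00 | 8232000.00 | 6174000.00
hole | -8526.00 | 101.00 | 139.50 | -861126.00 | -1189377.00
Σ | 50274.00 |  |  | 7370874.00 | 4984623.00
x̄ = 7370874.00 / 50274.00 = 146.61 mm
ȳ = 4984623.00 / 50274.00 = 99.15 mm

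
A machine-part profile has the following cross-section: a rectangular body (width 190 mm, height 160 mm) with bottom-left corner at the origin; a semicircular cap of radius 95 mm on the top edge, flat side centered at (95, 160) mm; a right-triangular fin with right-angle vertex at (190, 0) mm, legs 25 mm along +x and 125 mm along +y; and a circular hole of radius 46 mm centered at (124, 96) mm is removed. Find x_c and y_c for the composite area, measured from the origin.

x_c = 94.21 mm, y_c = 118.98 mm

Part | A | x̄ᵢ | ȳᵢ | A·x̄ᵢ | A·ȳᵢ
rectangular body | 30400.00 | 95.00 | 80.00 | 2888000.00 | 2432000.00
semicircular top | 14176.44 | 95.00 | 200.32 | 1346761.50 | 2839813.23
triangular fin | 1562.50 | 198.33 | 41.67 | 309895.83 | 65104.17
hole | -6647.61 | 124.00 | 96.00 | -824303.65 | -638170.57
Σ | 39491.33 |  |  | 3720353.69 | 4698746.83
x_c = 3720353.69 / 39491.33 = 94.21 mm
y_c = 4698746.83 / 39491.33 = 118.98 mm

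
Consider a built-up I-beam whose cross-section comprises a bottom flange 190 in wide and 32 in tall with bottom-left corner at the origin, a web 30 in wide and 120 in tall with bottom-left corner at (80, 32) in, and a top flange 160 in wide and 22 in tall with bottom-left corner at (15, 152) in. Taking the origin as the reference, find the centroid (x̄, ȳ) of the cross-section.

x̄ = 95.00 in, ȳ = 75.93 in

bottom flange: A = 190 × 32 = 6080.00, centroid at (95.00, 16.00).
web: A = 30 × 120 = 3600.00, centroid at (95.00, 92.00).
top flange: A = 160 × 22 = 3520.00, centroid at (95.00, 163.00).
ΣA = 13200.00 in², ΣAx̄ = 1254000.00 in³, ΣAȳ = 1002240.00 in³.
x̄ = 1254000.00/13200.00 = 95.00 in; ȳ = 1002240.00/13200.00 = 75.93 in.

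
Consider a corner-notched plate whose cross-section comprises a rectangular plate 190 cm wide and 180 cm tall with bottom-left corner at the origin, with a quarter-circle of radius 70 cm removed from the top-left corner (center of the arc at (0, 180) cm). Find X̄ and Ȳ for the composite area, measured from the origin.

X̄ = 103.28 cm, Ȳ = 82.36 cm

Part | A | x̄ᵢ | ȳᵢ | A·x̄ᵢ | A·ȳᵢ
plate | 34200.00 | 95.00 | 90.00 | 3249000.00 | 3078000.00
removed quarter-circle | -3848.45 | 29.71 | 150.29 | -114333.33 | -578387.85
Σ | 30351.55 |  |  | 3134666.67 | 2499612.15
X̄ = 3134666.67 / 30351.55 = 103.28 cm
Ȳ = 2499612.15 / 30351.55 = 82.36 cm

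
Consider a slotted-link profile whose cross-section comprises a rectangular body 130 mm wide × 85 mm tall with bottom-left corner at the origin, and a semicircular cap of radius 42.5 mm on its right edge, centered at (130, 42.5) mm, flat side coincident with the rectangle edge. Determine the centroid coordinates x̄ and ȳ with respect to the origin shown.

rectangular body: A = 130 × 85 = 11050.00, centroid at (65.00, 42.50).
semicircular end: A = ½π·42.5² = 2837.25, centroid at (148.04, 42.50).
ΣA = 13887.25 mm²
ΣAx̄ = (11050.00)(65.00) + (2837.25)(148.04) = 1138269.70 mm³
ΣAȳ = (11050.00)(42.50) + (2837.25)(42.50) = 590208.16 mm³
x̄ = 1138269.70 / 13887.25 = 81.97 mm
ȳ = 590208.16 / 13887.25 = 42.50 mm

x̄ = 81.97 mm, ȳ = 42.50 mm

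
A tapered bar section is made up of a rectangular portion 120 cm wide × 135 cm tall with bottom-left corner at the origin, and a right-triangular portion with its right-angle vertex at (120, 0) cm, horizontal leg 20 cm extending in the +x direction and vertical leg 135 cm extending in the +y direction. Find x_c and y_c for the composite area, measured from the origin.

rectangular portion: A = 120 × 135 = 16200.00, centroid at (60.00, 67.50).
triangular portion: A = ½·20·135 = 1350.00, centroid at (126.67, 45.00).
ΣA = 17550.00 cm², ΣAx_c = 1143000.00 cm³, ΣAy_c = 1154250.00 cm³.
x_c = 1143000.00/17550.00 = 65.13 cm; y_c = 1154250.00/17550.00 = 65.77 cm.

x_c = 65.13 cm, y_c = 65.77 cm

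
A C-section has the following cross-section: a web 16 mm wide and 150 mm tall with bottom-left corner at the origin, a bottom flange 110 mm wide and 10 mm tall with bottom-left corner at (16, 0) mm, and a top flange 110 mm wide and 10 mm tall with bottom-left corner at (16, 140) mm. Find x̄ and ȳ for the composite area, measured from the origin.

x̄ = 38.13 mm, ȳ = 75.00 mm

web: A = 16 × 150 = 2400.00, centroid at (8.00, 75.00).
bottom flange: A = 110 × 10 = 1100.00, centroid at (71.00, 5.00).
top flange: A = 110 × 10 = 1100.00, centroid at (71.00, 145.00).
ΣA = 4600.00 mm², ΣAx̄ = 175400.00 mm³, ΣAȳ = 345000.00 mm³.
x̄ = 175400.00/4600.00 = 38.13 mm; ȳ = 345000.00/4600.00 = 75.00 mm.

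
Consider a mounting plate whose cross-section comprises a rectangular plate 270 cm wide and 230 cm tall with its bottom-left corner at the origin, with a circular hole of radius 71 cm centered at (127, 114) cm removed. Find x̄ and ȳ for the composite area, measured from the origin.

x̄ = 137.74 cm, ȳ = 115.34 cm

Part | A | x̄ᵢ | ȳᵢ | A·x̄ᵢ | A·ȳᵢ
plate | 62100.00 | 135.00 | 115.00 | 8383500.00 | 7141500.00
hole | -15836.77 | 127.00 | 114.00 | -2011269.61 | -1805391.62
Σ | 46263.23 |  |  | 6372230.39 | 5336108.38
x̄ = 6372230.39 / 46263.23 = 137.74 cm
ȳ = 5336108.38 / 46263.23 = 115.34 cm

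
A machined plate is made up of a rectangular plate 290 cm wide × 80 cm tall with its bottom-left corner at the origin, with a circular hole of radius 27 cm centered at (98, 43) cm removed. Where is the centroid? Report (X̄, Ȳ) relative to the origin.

plate: A = 290 × 80 = 23200.00, centroid at (145.00, 40.00).
hole: A = −π·27² = -2290.22, centroid at (98.00, 43.00).
ΣA = 20909.78 cm², ΣAX̄ = 3139558.34 cm³, ΣAȲ = 829520.50 cm³.
X̄ = 3139558.34/20909.78 = 150.15 cm; Ȳ = 829520.50/20909.78 = 39.67 cm.

X̄ = 150.15 cm, Ȳ = 39.67 cm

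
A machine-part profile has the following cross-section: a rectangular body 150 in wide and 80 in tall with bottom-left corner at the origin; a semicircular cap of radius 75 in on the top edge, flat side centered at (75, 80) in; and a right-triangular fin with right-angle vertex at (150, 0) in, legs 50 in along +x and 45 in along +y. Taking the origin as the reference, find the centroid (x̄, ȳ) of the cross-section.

rectangular body: A = 150 × 80 = 12000.00, centroid at (75.00, 40.00).
semicircular top: A = ½π·75² = 8835.73, centroid at (75.00, 111.83).
triangular fin: A = ½·50·45 = 1125.00, centroid at (166.67, 15.00).
ΣA = 21960.73 in²
ΣAx̄ = (12000.00)(75.00) + (8835.73)(75.00) + (1125.00)(166.67) = 1750179.70 in³
ΣAȳ = (12000.00)(40.00) + (8835.73)(111.83) + (1125.00)(15.00) = 1484983.35 in³
x̄ = 1750179.70 / 21960.73 = 79.70 in
ȳ = 1484983.35 / 21960.73 = 67.62 in

x̄ = 79.70 in, ȳ = 67.62 in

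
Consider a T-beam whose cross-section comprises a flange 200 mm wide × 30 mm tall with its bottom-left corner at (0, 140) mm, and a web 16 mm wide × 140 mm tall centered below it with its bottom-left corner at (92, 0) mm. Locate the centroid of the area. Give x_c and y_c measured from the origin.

web: A = 16 × 140 = 2240.00, centroid at (100.00, 70.00).
flange: A = 200 × 30 = 6000.00, centroid at (100.00, 155.00).
ΣA = 8240.00 mm², ΣAx_c = 824000.00 mm³, ΣAy_c = 1086800.00 mm³.
x_c = 824000.00/8240.00 = 100.00 mm; y_c = 1086800.00/8240.00 = 131.89 mm.

x_c = 100.00 mm, y_c = 131.89 mm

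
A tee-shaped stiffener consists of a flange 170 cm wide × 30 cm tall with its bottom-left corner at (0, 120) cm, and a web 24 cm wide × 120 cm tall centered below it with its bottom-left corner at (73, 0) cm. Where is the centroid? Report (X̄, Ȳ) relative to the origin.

X̄ = 85.00 cm, Ȳ = 107.93 cm

web: A = 24 × 120 = 2880.00, centroid at (85.00, 60.00).
flange: A = 170 × 30 = 5100.00, centroid at (85.00, 135.00).
ΣA = 7980.00 cm², ΣAX̄ = 678300.00 cm³, ΣAȲ = 861300.00 cm³.
X̄ = 678300.00/7980.00 = 85.00 cm; Ȳ = 861300.00/7980.00 = 107.93 cm.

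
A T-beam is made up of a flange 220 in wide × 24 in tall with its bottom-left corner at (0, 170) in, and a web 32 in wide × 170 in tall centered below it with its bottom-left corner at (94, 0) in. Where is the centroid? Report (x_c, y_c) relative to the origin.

Part | A | x̄ᵢ | ȳᵢ | A·x̄ᵢ | A·ȳᵢ
web | 5440.00 | 110.00 | 85.00 | 598400.00 | 462400.00
flange | 5280.00 | 110.00 | 182.00 | 580800.00 | 960960.00
Σ | 10720.00 |  |  | 1179200.00 | 1423360.00
x_c = 1179200.00 / 10720.00 = 110.00 in
y_c = 1423360.00 / 10720.00 = 132.78 in

x_c = 110.00 in, y_c = 132.78 in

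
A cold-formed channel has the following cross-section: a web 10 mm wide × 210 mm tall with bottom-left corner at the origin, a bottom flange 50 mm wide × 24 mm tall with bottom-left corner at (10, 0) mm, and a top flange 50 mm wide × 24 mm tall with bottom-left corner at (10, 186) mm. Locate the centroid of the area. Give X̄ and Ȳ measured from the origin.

X̄ = 21.00 mm, Ȳ = 105.00 mm

web: A = 10 × 210 = 2100.00, centroid at (5.00, 105.00).
bottom flange: A = 50 × 24 = 1200.00, centroid at (35.00, 12.00).
top flange: A = 50 × 24 = 1200.00, centroid at (35.00, 198.00).
ΣA = 4500.00 mm², ΣAX̄ = 94500.00 mm³, ΣAȲ = 472500.00 mm³.
X̄ = 94500.00/4500.00 = 21.00 mm; Ȳ = 472500.00/4500.00 = 105.00 mm.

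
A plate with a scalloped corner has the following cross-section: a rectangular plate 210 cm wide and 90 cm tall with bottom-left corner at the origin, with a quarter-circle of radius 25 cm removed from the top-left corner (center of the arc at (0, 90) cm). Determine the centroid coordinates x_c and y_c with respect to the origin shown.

plate: A = 210 × 90 = 18900.00, centroid at (105.00, 45.00).
removed quarter-circle: A = −¼π·25² = -490.87, centroid at (10.61, 79.39).
ΣA = 18409.13 cm², ΣAx_c = 1979291.67 cm³, ΣAy_c = 811529.69 cm³.
x_c = 1979291.67/18409.13 = 107.52 cm; y_c = 811529.69/18409.13 = 44.08 cm.

x_c = 107.52 cm, y_c = 44.08 cm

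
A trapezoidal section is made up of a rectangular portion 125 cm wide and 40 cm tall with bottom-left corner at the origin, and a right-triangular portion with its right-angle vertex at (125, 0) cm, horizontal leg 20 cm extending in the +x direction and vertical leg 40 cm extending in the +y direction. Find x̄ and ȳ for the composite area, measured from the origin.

Part | A | x̄ᵢ | ȳᵢ | A·x̄ᵢ | A·ȳᵢ
rectangular portion | 5000.00 | 62.50 | 20.00 | 312500.00 | 100000.00
triangular portion | 400.00 | 131.67 | 13.33 | 52666.67 | 5333.33
Σ | 5400.00 |  |  | 365166.67 | 105333.33
x̄ = 365166.67 / 5400.00 = 67.62 cm
ȳ = 105333.33 / 5400.00 = 19.51 cm

x̄ = 67.62 cm, ȳ = 19.51 cm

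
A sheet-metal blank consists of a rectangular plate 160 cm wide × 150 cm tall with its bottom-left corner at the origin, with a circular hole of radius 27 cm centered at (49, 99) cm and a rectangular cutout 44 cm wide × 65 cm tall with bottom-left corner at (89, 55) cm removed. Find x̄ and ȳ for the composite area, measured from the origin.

plate: A = 160 × 150 = 24000.00, centroid at (80.00, 75.00).
hole 1: A = −π·27² = -2290.22, centroid at (49.00, 99.00).
hole 2: A = −(44 × 65) = -2860.00, centroid at (111.00, 87.50).
ΣA = 18849.78 cm², ΣAx̄ = 1490319.17 cm³, ΣAȳ = 1323018.12 cm³.
x̄ = 1490319.17/18849.78 = 79.06 cm; ȳ = 1323018.12/18849.78 = 70.19 cm.

x̄ = 79.06 cm, ȳ = 70.19 cm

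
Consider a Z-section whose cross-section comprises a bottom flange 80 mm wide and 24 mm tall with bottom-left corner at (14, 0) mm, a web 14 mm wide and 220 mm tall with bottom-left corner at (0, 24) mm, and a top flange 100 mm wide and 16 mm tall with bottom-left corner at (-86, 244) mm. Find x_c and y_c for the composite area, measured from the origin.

x_c = 10.25 mm, y_c = 127.12 mm

bottom flange: A = 80 × 24 = 1920.00, centroid at (54.00, 12.00).
web: A = 14 × 220 = 3080.00, centroid at (7.00, 134.00).
top flange: A = 100 × 16 = 1600.00, centroid at (-36.00, 252.00).
ΣA = 6600.00 mm², ΣAx_c = 67640.00 mm³, ΣAy_c = 838960.00 mm³.
x_c = 67640.00/6600.00 = 10.25 mm; y_c = 838960.00/6600.00 = 127.12 mm.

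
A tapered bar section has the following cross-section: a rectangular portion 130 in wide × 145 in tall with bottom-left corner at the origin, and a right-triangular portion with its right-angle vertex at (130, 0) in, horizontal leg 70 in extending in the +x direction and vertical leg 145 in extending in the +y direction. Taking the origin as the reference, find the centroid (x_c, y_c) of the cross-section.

rectangular portion: A = 130 × 145 = 18850.00, centroid at (65.00, 72.50).
triangular portion: A = ½·70·145 = 5075.00, centroid at (153.33, 48.33).
ΣA = 23925.00 in²
ΣAx_c = (18850.00)(65.00) + (5075.00)(153.33) = 2003416.67 in³
ΣAy_c = (18850.00)(72.50) + (5075.00)(48.33) = 1611916.67 in³
x_c = 2003416.67 / 23925.00 = 83.74 in
y_c = 1611916.67 / 23925.00 = 67.37 in

x_c = 83.74 in, y_c = 67.37 in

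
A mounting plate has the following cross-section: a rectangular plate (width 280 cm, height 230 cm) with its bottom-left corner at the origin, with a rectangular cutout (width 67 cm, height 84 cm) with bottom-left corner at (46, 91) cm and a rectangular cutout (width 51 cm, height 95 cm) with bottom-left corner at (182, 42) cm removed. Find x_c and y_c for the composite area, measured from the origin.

plate: A = 280 × 230 = 64400.00, centroid at (140.00, 115.00).
hole 1: A = −(67 × 84) = -5628.00, centroid at (79.50, 133.00).
hole 2: A = −(51 × 95) = -4845.00, centroid at (207.50, 89.50).
ΣA = 53927.00 cm²
ΣAx_c = (64400.00)(140.00) + (-5628.00)(79.50) + (-4845.00)(207.50) = 7563236.50 cm³
ΣAy_c = (64400.00)(115.00) + (-5628.00)(133.00) + (-4845.00)(89.50) = 6223848.50 cm³
x_c = 7563236.50 / 53927.00 = 140.25 cm
y_c = 6223848.50 / 53927.00 = 115.41 cm

x_c = 140.25 cm, y_c = 115.41 cm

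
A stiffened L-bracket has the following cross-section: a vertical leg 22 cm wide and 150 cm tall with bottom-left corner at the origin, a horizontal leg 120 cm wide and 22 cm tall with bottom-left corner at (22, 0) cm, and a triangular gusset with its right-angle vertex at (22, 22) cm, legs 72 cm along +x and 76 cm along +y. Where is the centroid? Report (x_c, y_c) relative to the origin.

vertical leg: A = 22 × 150 = 3300.00, centroid at (11.00, 75.00).
horizontal leg: A = 120 × 22 = 2640.00, centroid at (82.00, 11.00).
gusset: A = ½·72·76 = 2736.00, centroid at (46.00, 47.33).
ΣA = 8676.00 cm², ΣAx_c = 378636.00 cm³, ΣAy_c = 406044.00 cm³.
x_c = 378636.00/8676.00 = 43.64 cm; y_c = 406044.00/8676.00 = 46.80 cm.

x_c = 43.64 cm, y_c = 46.80 cm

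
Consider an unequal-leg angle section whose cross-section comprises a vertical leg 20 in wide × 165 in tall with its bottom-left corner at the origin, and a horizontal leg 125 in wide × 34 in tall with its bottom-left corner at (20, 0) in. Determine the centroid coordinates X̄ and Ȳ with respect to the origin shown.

vertical leg: A = 20 × 165 = 3300.00, centroid at (10.00, 82.50).
horizontal leg: A = 125 × 34 = 4250.00, centroid at (82.50, 17.00).
ΣA = 7550.00 in²
ΣAX̄ = (3300.00)(10.00) + (4250.00)(82.50) = 383625.00 in³
ΣAȲ = (3300.00)(82.50) + (4250.00)(17.00) = 344500.00 in³
X̄ = 383625.00 / 7550.00 = 50.81 in
Ȳ = 344500.00 / 7550.00 = 45.63 in

X̄ = 50.81 in, Ȳ = 45.63 in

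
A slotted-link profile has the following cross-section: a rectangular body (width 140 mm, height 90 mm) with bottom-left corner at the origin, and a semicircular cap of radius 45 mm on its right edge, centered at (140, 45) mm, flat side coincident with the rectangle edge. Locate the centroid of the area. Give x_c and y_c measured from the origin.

rectangular body: A = 140 × 90 = 12600.00, centroid at (70.00, 45.00).
semicircular end: A = ½π·45² = 3180.86, centroid at (159.10, 45.00).
ΣA = 15780.86 mm²
ΣAx_c = (12600.00)(70.00) + (3180.86)(159.10) = 1388070.76 mm³
ΣAy_c = (12600.00)(45.00) + (3180.86)(45.00) = 710138.82 mm³
x_c = 1388070.76 / 15780.86 = 87.96 mm
y_c = 710138.82 / 15780.86 = 45.00 mm

x_c = 87.96 mm, y_c = 45.00 mm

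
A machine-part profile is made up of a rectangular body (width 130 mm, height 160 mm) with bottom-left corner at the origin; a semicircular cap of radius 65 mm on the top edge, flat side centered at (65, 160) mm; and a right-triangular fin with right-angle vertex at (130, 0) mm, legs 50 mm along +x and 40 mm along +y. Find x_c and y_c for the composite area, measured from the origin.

x_c = 67.87 mm, y_c = 102.76 mm

rectangular body: A = 130 × 160 = 20800.00, centroid at (65.00, 80.00).
semicircular top: A = ½π·65² = 6636.61, centroid at (65.00, 187.59).
triangular fin: A = ½·50·40 = 1000.00, centroid at (146.67, 13.33).
ΣA = 28436.61 mm², ΣAx_c = 1930046.61 mm³, ΣAy_c = 2922274.98 mm³.
x_c = 1930046.61/28436.61 = 67.87 mm; y_c = 2922274.98/28436.61 = 102.76 mm.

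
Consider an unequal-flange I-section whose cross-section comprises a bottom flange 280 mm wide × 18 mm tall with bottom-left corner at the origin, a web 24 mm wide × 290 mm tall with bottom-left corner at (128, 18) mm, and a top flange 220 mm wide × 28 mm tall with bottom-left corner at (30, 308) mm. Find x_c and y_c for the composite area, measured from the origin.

Part | A | x̄ᵢ | ȳᵢ | A·x̄ᵢ | A·ȳᵢ
bottom flange | 5040.00 | 140.00 | 9.00 | 705600.00 | 45360.00
web | 6960.00 | 140.00 | 163.00 | 974400.00 | 1134480.00
top flange | 6160.00 | 140.00 | 322.00 | 862400.00 | 1983520.00
Σ | 18160.00 |  |  | 2542400.00 | 3163360.00
x_c = 2542400.00 / 18160.00 = 140.00 mm
y_c = 3163360.00 / 18160.00 = 174.19 mm

x_c = 140.00 mm, y_c = 174.19 mm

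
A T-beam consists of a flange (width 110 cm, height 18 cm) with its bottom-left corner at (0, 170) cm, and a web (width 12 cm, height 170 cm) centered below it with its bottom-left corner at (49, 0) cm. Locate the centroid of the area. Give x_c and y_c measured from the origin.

x_c = 55.00 cm, y_c = 131.30 cm

web: A = 12 × 170 = 2040.00, centroid at (55.00, 85.00).
flange: A = 110 × 18 = 1980.00, centroid at (55.00, 179.00).
ΣA = 4020.00 cm²
ΣAx_c = (2040.00)(55.00) + (1980.00)(55.00) = 221100.00 cm³
ΣAy_c = (2040.00)(85.00) + (1980.00)(179.00) = 527820.00 cm³
x_c = 221100.00 / 4020.00 = 55.00 cm
y_c = 527820.00 / 4020.00 = 131.30 cm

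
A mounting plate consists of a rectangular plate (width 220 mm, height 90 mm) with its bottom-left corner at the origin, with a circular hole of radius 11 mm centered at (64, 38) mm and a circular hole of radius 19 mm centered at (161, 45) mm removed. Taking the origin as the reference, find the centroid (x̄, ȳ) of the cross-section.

plate: A = 220 × 90 = 19800.00, centroid at (110.00, 45.00).
hole 1: A = −π·11² = -380.13, centroid at (64.00, 38.00).
hole 2: A = −π·19² = -1134.11, centroid at (161.00, 45.00).
ΣA = 18285.75 mm²
ΣAx̄ = (19800.00)(110.00) + (-380.13)(64.00) + (-1134.11)(161.00) = 1971079.00 mm³
ΣAȳ = (19800.00)(45.00) + (-380.13)(38.00) + (-1134.11)(45.00) = 825519.78 mm³
x̄ = 1971079.00 / 18285.75 = 107.79 mm
ȳ = 825519.78 / 18285.75 = 45.15 mm

x̄ = 107.79 mm, ȳ = 45.15 mm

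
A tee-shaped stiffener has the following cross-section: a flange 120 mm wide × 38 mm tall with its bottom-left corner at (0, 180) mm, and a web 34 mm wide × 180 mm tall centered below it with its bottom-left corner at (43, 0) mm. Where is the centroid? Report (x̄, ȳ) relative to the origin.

x̄ = 60.00 mm, ȳ = 136.54 mm

web: A = 34 × 180 = 6120.00, centroid at (60.00, 90.00).
flange: A = 120 × 38 = 4560.00, centroid at (60.00, 199.00).
ΣA = 10680.00 mm²
ΣAx̄ = (6120.00)(60.00) + (4560.00)(60.00) = 640800.00 mm³
ΣAȳ = (6120.00)(90.00) + (4560.00)(199.00) = 1458240.00 mm³
x̄ = 640800.00 / 10680.00 = 60.00 mm
ȳ = 1458240.00 / 10680.00 = 136.54 mm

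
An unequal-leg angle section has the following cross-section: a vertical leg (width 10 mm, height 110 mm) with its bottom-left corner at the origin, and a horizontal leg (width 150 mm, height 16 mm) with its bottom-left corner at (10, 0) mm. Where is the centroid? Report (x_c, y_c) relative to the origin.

Part | A | x̄ᵢ | ȳᵢ | A·x̄ᵢ | A·ȳᵢ
vertical leg | 1100.00 | 5.00 | 55.00 | 5500.00 | 60500.00
horizontal leg | 2400.00 | 85.00 | 8.00 | 204000.00 | 19200.00
Σ | 3500.00 |  |  | 209500.00 | 79700.00
x_c = 209500.00 / 3500.00 = 59.86 mm
y_c = 79700.00 / 3500.00 = 22.77 mm

x_c = 59.86 mm, y_c = 22.77 mm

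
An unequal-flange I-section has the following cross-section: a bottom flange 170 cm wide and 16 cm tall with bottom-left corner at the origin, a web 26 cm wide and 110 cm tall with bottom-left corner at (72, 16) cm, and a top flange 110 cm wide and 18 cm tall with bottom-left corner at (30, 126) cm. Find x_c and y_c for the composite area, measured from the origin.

Part | A | x̄ᵢ | ȳᵢ | A·x̄ᵢ | A·ȳᵢ
bottom flange | 2720.00 | 85.00 | 8.00 | 231200.00 | 21760.00
web | 2860.00 | 85.00 | 71.00 | 243100.00 | 203060.00
top flange | 1980.00 | 85.00 | 135.00 | 168300.00 | 267300.00
Σ | 7560.00 |  |  | 642600.00 | 492120.00
x_c = 642600.00 / 7560.00 = 85.00 cm
y_c = 492120.00 / 7560.00 = 65.10 cm

x_c = 85.00 cm, y_c = 65.10 cm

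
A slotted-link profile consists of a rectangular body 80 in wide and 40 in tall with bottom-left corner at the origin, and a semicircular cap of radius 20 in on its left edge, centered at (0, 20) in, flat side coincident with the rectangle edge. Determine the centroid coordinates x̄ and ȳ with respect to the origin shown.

x̄ = 32.04 in, ȳ = 20.00 in

rectangular body: A = 80 × 40 = 3200.00, centroid at (40.00, 20.00).
semicircular end: A = ½π·20² = 628.32, centroid at (-8.49, 20.00).
ΣA = 3828.32 in²
ΣAx̄ = (3200.00)(40.00) + (628.32)(-8.49) = 122666.67 in³
ΣAȳ = (3200.00)(20.00) + (628.32)(20.00) = 76566.37 in³
x̄ = 122666.67 / 3828.32 = 32.04 in
ȳ = 76566.37 / 3828.32 = 20.00 in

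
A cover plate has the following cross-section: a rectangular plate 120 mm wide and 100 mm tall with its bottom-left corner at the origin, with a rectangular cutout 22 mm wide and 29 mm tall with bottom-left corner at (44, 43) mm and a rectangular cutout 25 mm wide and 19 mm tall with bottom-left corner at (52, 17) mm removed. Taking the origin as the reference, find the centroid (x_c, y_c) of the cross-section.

x_c = 60.10 mm, y_c = 50.59 mm

plate: A = 120 × 100 = 12000.00, centroid at (60.00, 50.00).
hole 1: A = −(22 × 29) = -638.00, centroid at (55.00, 57.50).
hole 2: A = −(25 × 19) = -475.00, centroid at (64.50, 26.50).
ΣA = 10887.00 mm², ΣAx_c = 654272.50 mm³, ΣAy_c = 550727.50 mm³.
x_c = 654272.50/10887.00 = 60.10 mm; y_c = 550727.50/10887.00 = 50.59 mm.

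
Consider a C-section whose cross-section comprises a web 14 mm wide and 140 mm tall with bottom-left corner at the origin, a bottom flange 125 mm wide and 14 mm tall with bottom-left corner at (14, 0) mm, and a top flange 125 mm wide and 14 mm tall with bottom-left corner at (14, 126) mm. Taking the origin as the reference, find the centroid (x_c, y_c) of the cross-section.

x_c = 51.55 mm, y_c = 70.00 mm

web: A = 14 × 140 = 1960.00, centroid at (7.00, 70.00).
bottom flange: A = 125 × 14 = 1750.00, centroid at (76.50, 7.00).
top flange: A = 125 × 14 = 1750.00, centroid at (76.50, 133.00).
ΣA = 5460.00 mm²
ΣAx_c = (1960.00)(7.00) + (1750.00)(76.50) + (1750.00)(76.50) = 281470.00 mm³
ΣAy_c = (1960.00)(70.00) + (1750.00)(7.00) + (1750.00)(133.00) = 382200.00 mm³
x_c = 281470.00 / 5460.00 = 51.55 mm
y_c = 382200.00 / 5460.00 = 70.00 mm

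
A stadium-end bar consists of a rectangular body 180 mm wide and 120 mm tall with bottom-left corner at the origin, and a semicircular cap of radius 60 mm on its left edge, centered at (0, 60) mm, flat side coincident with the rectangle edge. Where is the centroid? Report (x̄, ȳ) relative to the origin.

rectangular body: A = 180 × 120 = 21600.00, centroid at (90.00, 60.00).
semicircular end: A = ½π·60² = 5654.87, centroid at (-25.46, 60.00).
ΣA = 27254.87 mm²
ΣAx̄ = (21600.00)(90.00) + (5654.87)(-25.46) = 1800000.00 mm³
ΣAȳ = (21600.00)(60.00) + (5654.87)(60.00) = 1635292.01 mm³
x̄ = 1800000.00 / 27254.87 = 66.04 mm
ȳ = 1635292.01 / 27254.87 = 60.00 mm

x̄ = 66.04 mm, ȳ = 60.00 mm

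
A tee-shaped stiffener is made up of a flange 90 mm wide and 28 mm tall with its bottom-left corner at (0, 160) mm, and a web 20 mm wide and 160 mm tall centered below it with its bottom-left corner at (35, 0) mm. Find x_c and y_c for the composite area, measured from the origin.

web: A = 20 × 160 = 3200.00, centroid at (45.00, 80.00).
flange: A = 90 × 28 = 2520.00, centroid at (45.00, 174.00).
ΣA = 5720.00 mm², ΣAx_c = 257400.00 mm³, ΣAy_c = 694480.00 mm³.
x_c = 257400.00/5720.00 = 45.00 mm; y_c = 694480.00/5720.00 = 121.41 mm.

x_c = 45.00 mm, y_c = 121.41 mm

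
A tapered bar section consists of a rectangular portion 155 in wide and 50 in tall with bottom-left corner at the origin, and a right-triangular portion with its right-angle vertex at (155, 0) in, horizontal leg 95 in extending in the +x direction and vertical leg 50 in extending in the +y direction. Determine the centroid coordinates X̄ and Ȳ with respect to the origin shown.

Part | A | x̄ᵢ | ȳᵢ | A·x̄ᵢ | A·ȳᵢ
rectangular portion | 7750.00 | 77.50 | 25.00 | 600625.00 | 193750.00
triangular portion | 2375.00 | 186.67 | 16.67 | 443333.33 | 39583.33
Σ | 10125.00 |  |  | 1043958.33 | 233333.33
X̄ = 1043958.33 / 10125.00 = 103.11 in
Ȳ = 233333.33 / 10125.00 = 23.05 in

X̄ = 103.11 in, Ȳ = 23.05 in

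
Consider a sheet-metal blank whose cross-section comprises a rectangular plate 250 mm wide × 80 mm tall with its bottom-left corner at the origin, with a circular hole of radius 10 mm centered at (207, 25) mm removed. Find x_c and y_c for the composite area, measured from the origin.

x_c = 123.69 mm, y_c = 40.24 mm

Part | A | x̄ᵢ | ȳᵢ | A·x̄ᵢ | A·ȳᵢ
plate | 20000.00 | 125.00 | 40.00 | 2500000.00 | 800000.00
hole | -314.16 | 207.00 | 25.00 | -65030.97 | -7853.98
Σ | 19685.84 |  |  | 2434969.03 | 792146.02
x_c = 2434969.03 / 19685.84 = 123.69 mm
y_c = 792146.02 / 19685.84 = 40.24 mm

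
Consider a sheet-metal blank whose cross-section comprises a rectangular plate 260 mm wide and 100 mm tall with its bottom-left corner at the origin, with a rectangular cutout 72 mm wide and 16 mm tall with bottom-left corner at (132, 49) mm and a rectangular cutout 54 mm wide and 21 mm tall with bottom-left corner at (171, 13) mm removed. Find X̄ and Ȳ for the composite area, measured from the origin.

plate: A = 260 × 100 = 26000.00, centroid at (130.00, 50.00).
hole 1: A = −(72 × 16) = -1152.00, centroid at (168.00, 57.00).
hole 2: A = −(54 × 21) = -1134.00, centroid at (198.00, 23.50).
ΣA = 23714.00 mm²
ΣAX̄ = (26000.00)(130.00) + (-1152.00)(168.00) + (-1134.00)(198.00) = 2961932.00 mm³
ΣAȲ = (26000.00)(50.00) + (-1152.00)(57.00) + (-1134.00)(23.50) = 1207687.00 mm³
X̄ = 2961932.00 / 23714.00 = 124.90 mm
Ȳ = 1207687.00 / 23714.00 = 50.93 mm

X̄ = 124.90 mm, Ȳ = 50.93 mm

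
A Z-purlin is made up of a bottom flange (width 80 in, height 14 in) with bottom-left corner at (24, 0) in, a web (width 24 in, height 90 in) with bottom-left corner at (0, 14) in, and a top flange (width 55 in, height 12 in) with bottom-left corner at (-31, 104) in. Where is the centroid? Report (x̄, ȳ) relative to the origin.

x̄ = 24.19 in, ȳ = 52.76 in

bottom flange: A = 80 × 14 = 1120.00, centroid at (64.00, 7.00).
web: A = 24 × 90 = 2160.00, centroid at (12.00, 59.00).
top flange: A = 55 × 12 = 660.00, centroid at (-3.50, 110.00).
ΣA = 3940.00 in²
ΣAx̄ = (1120.00)(64.00) + (2160.00)(12.00) + (660.00)(-3.50) = 95290.00 in³
ΣAȳ = (1120.00)(7.00) + (2160.00)(59.00) + (660.00)(110.00) = 207880.00 in³
x̄ = 95290.00 / 3940.00 = 24.19 in
ȳ = 207880.00 / 3940.00 = 52.76 in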